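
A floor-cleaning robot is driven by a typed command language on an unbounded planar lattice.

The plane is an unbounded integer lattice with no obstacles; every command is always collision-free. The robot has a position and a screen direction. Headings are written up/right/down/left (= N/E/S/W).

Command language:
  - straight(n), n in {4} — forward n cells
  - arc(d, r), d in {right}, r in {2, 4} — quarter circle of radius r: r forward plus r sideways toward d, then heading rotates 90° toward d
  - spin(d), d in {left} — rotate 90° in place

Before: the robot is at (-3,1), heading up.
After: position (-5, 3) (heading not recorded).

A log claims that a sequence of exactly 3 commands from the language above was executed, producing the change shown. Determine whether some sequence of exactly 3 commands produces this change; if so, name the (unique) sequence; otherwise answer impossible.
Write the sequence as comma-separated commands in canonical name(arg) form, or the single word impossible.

spin(left), arc(right, 2), spin(left)

begin: at (-3,1), heading up
step 1 (spin(left)): at (-3,1), heading left
step 2 (arc(right, 2)): at (-5,3), heading up
step 3 (spin(left)): at (-5,3), heading left
no rival 3-sequence matches.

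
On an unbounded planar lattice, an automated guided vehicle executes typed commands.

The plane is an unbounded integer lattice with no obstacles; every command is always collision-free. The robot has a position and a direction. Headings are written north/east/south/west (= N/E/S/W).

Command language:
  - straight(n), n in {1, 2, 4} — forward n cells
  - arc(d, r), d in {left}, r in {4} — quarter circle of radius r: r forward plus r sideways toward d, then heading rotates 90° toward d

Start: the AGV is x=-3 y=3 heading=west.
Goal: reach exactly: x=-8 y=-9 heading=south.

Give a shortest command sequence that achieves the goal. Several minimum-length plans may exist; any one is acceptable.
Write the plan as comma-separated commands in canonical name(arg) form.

straight(1), arc(left, 4), straight(4), straight(4)

begin: x=-3 y=3 heading=west
t=1 straight(1) ⇒ x=-4 y=3 heading=west
t=2 arc(left, 4) ⇒ x=-8 y=-1 heading=south
t=3 straight(4) ⇒ x=-8 y=-5 heading=south
t=4 straight(4) ⇒ x=-8 y=-9 heading=south
no 3-step plan works, so 4 is optimal.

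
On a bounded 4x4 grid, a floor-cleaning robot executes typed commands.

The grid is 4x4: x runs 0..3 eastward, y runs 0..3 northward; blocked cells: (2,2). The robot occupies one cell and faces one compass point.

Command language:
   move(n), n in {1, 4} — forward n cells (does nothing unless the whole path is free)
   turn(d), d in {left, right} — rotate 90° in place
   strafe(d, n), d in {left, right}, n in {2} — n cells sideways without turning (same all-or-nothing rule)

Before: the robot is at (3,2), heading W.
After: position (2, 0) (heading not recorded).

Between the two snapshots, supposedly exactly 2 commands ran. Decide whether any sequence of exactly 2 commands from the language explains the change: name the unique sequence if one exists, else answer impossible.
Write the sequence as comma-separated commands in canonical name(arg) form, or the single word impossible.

key: running move(1) before strafe(left, 2) would end elsewhere — order is forced
from: at (3,2), heading W
1. strafe(left, 2) → at (3,0), heading W
2. move(1) → at (2,0), heading W
uniquely the one of 36 2-step routes that fits.

strafe(left, 2), move(1)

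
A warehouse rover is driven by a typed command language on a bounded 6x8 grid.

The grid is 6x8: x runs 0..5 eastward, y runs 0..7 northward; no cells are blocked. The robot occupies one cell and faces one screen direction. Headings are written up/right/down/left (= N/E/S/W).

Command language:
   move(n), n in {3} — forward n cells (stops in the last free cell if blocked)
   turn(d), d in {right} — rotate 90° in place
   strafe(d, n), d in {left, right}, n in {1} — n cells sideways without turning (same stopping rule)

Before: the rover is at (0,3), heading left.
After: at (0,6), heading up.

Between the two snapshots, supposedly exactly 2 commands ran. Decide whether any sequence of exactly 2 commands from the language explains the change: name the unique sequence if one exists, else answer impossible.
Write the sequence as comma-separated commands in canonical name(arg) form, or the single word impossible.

turn(right), move(3)

key: cell and facing (now N) both changed — the 2 commands mix motion and turning
initial: at (0,3), heading left
[1] after turn(right): at (0,3), heading up
[2] after move(3): at (0,6), heading up
uniquely the one of 16 2-step routes that fits.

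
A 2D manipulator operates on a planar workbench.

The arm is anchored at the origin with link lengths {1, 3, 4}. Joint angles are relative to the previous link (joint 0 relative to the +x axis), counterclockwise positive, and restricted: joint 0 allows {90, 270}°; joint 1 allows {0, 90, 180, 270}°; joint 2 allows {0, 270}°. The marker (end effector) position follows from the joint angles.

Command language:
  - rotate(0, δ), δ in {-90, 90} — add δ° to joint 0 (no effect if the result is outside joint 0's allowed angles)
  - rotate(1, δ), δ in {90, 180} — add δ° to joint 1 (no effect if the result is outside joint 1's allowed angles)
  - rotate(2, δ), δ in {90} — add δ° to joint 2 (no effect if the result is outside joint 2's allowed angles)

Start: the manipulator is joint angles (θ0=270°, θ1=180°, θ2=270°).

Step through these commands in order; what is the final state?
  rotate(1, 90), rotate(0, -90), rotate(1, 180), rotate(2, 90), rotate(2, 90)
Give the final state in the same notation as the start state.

start: joint angles (θ0=270°, θ1=180°, θ2=270°)
t=1 rotate(1, 90) ⇒ joint angles (θ0=270°, θ1=270°, θ2=270°)
t=2 rotate(0, -90) ⇒ joint angles (θ0=270°, θ1=270°, θ2=270°)
t=3 rotate(1, 180) ⇒ joint angles (θ0=270°, θ1=90°, θ2=270°)
t=4 rotate(2, 90) ⇒ joint angles (θ0=270°, θ1=90°, θ2=0°)
t=5 rotate(2, 90) ⇒ joint angles (θ0=270°, θ1=90°, θ2=0°)

joint angles (θ0=270°, θ1=90°, θ2=0°)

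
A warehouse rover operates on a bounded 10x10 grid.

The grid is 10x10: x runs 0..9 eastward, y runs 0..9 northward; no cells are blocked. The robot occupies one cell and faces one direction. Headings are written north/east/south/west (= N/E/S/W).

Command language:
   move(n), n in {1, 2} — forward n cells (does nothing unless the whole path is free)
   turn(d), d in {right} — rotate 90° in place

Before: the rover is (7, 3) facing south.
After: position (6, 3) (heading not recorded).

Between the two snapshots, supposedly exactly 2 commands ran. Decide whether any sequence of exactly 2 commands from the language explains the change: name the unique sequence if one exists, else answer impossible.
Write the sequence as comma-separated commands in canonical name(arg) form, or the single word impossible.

key: running move(1) before turn(right) would end elsewhere — order is forced
begin: (7, 3) facing south
t=1 turn(right) ⇒ (7, 3) facing west
t=2 move(1) ⇒ (6, 3) facing west
no rival 2-sequence matches.

turn(right), move(1)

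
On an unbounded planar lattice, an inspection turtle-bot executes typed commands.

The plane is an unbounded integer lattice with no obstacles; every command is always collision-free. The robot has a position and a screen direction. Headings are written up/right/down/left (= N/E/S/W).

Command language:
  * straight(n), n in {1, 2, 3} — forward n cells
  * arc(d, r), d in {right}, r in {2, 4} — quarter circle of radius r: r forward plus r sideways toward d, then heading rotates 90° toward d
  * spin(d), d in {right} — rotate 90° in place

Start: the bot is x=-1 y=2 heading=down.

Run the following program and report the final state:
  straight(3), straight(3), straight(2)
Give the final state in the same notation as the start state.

x=-1 y=-6 heading=down

begin: x=-1 y=2 heading=down
step 1 (straight(3)): x=-1 y=-1 heading=down
step 2 (straight(3)): x=-1 y=-4 heading=down
step 3 (straight(2)): x=-1 y=-6 heading=down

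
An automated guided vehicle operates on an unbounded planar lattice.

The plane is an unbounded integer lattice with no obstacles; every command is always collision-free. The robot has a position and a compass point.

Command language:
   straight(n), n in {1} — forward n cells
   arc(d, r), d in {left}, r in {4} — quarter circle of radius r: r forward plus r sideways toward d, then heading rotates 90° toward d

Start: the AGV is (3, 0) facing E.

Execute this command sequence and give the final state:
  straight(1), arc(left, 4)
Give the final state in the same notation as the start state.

(8, 4) facing N

start: (3, 0) facing E
step 1 (straight(1)): (4, 0) facing E
step 2 (arc(left, 4)): (8, 4) facing N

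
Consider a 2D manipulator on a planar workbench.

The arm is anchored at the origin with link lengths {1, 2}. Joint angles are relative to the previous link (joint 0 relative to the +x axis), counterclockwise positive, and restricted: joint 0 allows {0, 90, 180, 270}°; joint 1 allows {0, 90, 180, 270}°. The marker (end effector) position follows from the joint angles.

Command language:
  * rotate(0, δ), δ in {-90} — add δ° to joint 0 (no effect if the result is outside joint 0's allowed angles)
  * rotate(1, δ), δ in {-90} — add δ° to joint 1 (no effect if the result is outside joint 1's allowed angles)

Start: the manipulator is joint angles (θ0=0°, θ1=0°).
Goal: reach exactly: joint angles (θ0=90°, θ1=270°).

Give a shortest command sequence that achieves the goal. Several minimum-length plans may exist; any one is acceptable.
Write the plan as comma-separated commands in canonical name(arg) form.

begin: joint angles (θ0=0°, θ1=0°)
step 1 (rotate(1, -90)): joint angles (θ0=0°, θ1=270°)
step 2 (rotate(0, -90)): joint angles (θ0=270°, θ1=270°)
step 3 (rotate(0, -90)): joint angles (θ0=180°, θ1=270°)
step 4 (rotate(0, -90)): joint angles (θ0=90°, θ1=270°)
nothing shorter than 4 reaches the goal.

rotate(1, -90), rotate(0, -90), rotate(0, -90), rotate(0, -90)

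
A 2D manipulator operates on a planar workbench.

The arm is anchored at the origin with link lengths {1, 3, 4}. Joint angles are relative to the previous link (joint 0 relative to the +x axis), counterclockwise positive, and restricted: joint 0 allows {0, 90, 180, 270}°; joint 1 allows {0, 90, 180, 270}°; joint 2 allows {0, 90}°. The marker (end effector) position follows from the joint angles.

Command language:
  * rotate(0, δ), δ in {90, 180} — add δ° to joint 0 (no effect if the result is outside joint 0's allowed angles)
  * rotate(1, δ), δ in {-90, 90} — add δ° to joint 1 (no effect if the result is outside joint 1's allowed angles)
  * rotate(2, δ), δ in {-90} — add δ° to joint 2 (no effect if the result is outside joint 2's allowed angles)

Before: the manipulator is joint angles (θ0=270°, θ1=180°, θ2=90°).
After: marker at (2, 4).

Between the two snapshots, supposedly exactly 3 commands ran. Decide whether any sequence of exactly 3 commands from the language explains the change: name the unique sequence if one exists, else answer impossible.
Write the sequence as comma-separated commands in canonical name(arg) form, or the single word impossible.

rotate(0, 90), rotate(0, 90), rotate(0, 90)

start: joint angles (θ0=270°, θ1=180°, θ2=90°)
step 1 (rotate(0, 90)): joint angles (θ0=0°, θ1=180°, θ2=90°)
step 2 (rotate(0, 90)): joint angles (θ0=90°, θ1=180°, θ2=90°)
step 3 (rotate(0, 90)): joint angles (θ0=180°, θ1=180°, θ2=90°)
no rival 3-sequence matches.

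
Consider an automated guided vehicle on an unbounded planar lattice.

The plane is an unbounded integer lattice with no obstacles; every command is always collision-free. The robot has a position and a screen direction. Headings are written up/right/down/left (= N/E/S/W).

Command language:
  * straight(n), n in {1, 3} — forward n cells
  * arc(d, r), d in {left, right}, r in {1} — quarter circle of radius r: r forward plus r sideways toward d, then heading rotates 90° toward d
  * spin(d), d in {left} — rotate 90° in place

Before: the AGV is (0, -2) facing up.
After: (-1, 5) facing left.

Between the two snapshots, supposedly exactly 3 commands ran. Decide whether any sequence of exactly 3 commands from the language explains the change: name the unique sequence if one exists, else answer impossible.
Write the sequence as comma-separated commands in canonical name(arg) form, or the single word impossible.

straight(3), straight(3), arc(left, 1)

key: cell and facing (now W) both changed — the 3 commands mix motion and turning
initial: (0, -2) facing up
t=1 straight(3) ⇒ (0, 1) facing up
t=2 straight(3) ⇒ (0, 4) facing up
t=3 arc(left, 1) ⇒ (-1, 5) facing left
no other 3-command option fits: unique.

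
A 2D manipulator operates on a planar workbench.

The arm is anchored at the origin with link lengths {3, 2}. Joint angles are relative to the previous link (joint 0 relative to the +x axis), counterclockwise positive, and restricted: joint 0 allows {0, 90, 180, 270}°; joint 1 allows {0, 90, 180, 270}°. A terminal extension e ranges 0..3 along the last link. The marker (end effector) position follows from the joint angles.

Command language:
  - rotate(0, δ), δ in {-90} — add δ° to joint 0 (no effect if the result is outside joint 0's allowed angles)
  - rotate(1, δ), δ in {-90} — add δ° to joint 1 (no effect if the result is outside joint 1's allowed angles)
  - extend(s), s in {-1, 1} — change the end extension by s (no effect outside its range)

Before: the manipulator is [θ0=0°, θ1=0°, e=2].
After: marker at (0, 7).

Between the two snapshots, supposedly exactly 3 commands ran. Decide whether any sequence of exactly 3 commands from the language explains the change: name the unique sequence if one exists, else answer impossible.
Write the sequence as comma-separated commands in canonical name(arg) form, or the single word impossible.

begin: [θ0=0°, θ1=0°, e=2]
step 1 (rotate(0, -90)): [θ0=270°, θ1=0°, e=2]
step 2 (rotate(0, -90)): [θ0=180°, θ1=0°, e=2]
step 3 (rotate(0, -90)): [θ0=90°, θ1=0°, e=2]
no rival 3-sequence matches.

rotate(0, -90), rotate(0, -90), rotate(0, -90)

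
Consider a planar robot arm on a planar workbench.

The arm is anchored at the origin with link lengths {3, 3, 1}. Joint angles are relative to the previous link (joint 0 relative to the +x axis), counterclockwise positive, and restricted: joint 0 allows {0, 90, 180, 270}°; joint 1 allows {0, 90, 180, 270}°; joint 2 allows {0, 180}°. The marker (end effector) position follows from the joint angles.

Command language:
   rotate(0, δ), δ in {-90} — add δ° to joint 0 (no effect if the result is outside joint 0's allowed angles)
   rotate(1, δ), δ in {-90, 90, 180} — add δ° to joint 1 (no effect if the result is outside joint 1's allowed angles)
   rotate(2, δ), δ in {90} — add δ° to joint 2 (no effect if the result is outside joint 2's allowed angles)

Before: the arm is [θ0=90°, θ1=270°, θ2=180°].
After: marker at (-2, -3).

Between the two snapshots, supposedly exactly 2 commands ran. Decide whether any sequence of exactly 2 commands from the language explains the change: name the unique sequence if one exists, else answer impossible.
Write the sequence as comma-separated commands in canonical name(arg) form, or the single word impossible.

rotate(0, -90), rotate(0, -90)

begin: [θ0=90°, θ1=270°, θ2=180°]
1. rotate(0, -90) → [θ0=0°, θ1=270°, θ2=180°]
2. rotate(0, -90) → [θ0=270°, θ1=270°, θ2=180°]
no rival 2-sequence matches.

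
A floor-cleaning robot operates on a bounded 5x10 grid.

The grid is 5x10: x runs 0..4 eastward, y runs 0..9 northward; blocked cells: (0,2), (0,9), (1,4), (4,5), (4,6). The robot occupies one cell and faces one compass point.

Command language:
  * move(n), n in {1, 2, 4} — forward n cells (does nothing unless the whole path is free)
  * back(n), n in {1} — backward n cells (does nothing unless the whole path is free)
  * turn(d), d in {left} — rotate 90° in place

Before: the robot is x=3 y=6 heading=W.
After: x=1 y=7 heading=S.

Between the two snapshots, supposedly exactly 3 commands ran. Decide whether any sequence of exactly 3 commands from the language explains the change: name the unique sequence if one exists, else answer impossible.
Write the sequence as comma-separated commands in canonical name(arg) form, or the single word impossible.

key: position moved to (1,7) AND the heading swung to S — translation plus rotation needed
t0: x=3 y=6 heading=W
1. move(2) → x=1 y=6 heading=W
2. turn(left) → x=1 y=6 heading=S
3. back(1) → x=1 y=7 heading=S
no other 3-command option fits: unique.

move(2), turn(left), back(1)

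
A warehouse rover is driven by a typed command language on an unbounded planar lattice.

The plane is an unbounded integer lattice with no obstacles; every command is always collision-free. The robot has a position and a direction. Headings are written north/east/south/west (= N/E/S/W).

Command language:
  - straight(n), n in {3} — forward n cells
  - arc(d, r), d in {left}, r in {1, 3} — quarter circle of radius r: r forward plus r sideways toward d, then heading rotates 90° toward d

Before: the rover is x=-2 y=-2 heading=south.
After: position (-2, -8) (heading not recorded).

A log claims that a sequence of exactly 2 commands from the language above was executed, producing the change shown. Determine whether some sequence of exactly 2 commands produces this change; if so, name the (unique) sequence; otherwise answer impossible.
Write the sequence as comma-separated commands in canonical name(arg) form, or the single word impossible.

straight(3), straight(3)

from: x=-2 y=-2 heading=south
1. straight(3) → x=-2 y=-5 heading=south
2. straight(3) → x=-2 y=-8 heading=south
no other 2-command option fits: unique.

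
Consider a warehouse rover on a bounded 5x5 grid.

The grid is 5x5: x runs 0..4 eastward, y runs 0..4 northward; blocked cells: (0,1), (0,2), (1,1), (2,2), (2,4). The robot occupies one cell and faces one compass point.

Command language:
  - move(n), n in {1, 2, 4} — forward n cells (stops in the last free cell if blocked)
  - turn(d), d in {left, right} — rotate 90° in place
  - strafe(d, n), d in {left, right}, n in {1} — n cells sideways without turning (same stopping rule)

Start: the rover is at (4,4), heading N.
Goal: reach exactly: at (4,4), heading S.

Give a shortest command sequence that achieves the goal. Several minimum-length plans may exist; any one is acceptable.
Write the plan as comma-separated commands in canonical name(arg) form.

turn(right), turn(right)

from: at (4,4), heading N
step 1 (turn(right)): at (4,4), heading E
step 2 (turn(right)): at (4,4), heading S
minimal: 2 command(s), checked below 2.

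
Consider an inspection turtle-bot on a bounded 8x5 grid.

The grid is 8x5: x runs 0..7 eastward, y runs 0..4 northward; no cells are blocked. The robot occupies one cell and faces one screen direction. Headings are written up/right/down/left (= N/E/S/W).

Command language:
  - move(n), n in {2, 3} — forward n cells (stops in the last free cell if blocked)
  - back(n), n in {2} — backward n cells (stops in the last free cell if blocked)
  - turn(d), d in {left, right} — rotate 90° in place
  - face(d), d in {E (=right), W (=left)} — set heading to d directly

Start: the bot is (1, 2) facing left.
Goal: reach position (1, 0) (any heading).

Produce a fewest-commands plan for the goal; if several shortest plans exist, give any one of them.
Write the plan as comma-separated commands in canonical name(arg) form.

turn(right), back(2)

begin: (1, 2) facing left
t=1 turn(right) ⇒ (1, 2) facing up
t=2 back(2) ⇒ (1, 0) facing up
nothing shorter than 2 reaches the goal.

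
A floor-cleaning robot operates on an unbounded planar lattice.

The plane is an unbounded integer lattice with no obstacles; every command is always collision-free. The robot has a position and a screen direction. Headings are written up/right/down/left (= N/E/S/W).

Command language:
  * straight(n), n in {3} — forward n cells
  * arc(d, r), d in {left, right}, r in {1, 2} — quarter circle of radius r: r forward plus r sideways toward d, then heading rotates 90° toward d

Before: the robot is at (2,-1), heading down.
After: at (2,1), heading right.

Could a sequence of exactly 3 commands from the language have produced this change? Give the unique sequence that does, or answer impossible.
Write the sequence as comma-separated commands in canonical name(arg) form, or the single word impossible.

key: cell and facing (now E) both changed — the 3 commands mix motion and turning
t0: at (2,-1), heading down
[1] after arc(right, 1): at (1,-2), heading left
[2] after arc(right, 1): at (0,-1), heading up
[3] after arc(right, 2): at (2,1), heading right
uniquely the one of 125 3-step routes that fits.

arc(right, 1), arc(right, 1), arc(right, 2)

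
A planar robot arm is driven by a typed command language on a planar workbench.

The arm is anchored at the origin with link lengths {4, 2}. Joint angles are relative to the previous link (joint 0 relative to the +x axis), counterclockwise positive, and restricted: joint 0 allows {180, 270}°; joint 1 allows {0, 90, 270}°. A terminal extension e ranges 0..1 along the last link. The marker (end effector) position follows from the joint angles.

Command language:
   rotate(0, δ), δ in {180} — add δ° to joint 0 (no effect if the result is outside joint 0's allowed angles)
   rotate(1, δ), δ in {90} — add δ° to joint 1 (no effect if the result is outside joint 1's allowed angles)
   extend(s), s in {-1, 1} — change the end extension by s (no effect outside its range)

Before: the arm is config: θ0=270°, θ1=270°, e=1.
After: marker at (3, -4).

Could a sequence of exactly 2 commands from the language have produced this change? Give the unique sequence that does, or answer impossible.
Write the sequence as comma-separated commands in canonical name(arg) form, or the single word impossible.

rotate(1, 90), rotate(1, 90)

t0: config: θ0=270°, θ1=270°, e=1
step 1 (rotate(1, 90)): config: θ0=270°, θ1=0°, e=1
step 2 (rotate(1, 90)): config: θ0=270°, θ1=90°, e=1
uniquely the one of 16 2-step routes that fits.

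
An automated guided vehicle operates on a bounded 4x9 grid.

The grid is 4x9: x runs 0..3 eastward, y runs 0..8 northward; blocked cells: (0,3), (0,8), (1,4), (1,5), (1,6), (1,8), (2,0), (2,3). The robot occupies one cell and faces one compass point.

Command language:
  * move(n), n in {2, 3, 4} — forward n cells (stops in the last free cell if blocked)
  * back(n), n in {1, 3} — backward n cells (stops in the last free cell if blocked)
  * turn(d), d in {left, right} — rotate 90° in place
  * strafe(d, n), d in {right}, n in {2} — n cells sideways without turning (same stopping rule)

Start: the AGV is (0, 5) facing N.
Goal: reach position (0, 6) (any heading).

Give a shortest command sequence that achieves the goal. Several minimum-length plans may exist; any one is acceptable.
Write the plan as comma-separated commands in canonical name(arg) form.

begin: (0, 5) facing N
1. move(4) → (0, 7) facing N
2. back(1) → (0, 6) facing N
nothing shorter than 2 reaches the goal.

move(4), back(1)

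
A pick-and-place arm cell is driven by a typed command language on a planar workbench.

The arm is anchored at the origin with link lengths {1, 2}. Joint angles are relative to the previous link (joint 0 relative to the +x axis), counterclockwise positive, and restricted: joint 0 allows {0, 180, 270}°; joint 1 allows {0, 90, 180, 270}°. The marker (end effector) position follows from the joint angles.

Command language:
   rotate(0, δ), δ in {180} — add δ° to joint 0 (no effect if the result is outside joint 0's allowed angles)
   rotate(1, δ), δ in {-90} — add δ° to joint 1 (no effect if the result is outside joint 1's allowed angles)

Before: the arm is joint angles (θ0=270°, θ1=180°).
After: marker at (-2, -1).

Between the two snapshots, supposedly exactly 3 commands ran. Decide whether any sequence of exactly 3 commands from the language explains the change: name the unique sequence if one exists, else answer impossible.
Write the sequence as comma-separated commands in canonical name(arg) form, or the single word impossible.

t0: joint angles (θ0=270°, θ1=180°)
t=1 rotate(1, -90) ⇒ joint angles (θ0=270°, θ1=90°)
t=2 rotate(1, -90) ⇒ joint angles (θ0=270°, θ1=0°)
t=3 rotate(1, -90) ⇒ joint angles (θ0=270°, θ1=270°)
all 8 alternatives checked — unique.

rotate(1, -90), rotate(1, -90), rotate(1, -90)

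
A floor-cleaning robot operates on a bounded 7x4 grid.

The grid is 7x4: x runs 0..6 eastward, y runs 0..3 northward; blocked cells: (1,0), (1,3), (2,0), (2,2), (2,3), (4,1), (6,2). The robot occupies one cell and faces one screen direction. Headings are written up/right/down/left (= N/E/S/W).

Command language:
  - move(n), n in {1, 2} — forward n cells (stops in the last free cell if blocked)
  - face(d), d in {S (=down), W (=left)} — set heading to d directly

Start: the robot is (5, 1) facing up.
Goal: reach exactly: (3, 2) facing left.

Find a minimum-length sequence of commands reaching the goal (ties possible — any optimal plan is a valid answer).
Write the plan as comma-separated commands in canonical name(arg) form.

move(1), face(W), move(2)

from: (5, 1) facing up
step 1 (move(1)): (5, 2) facing up
step 2 (face(W)): (5, 2) facing left
step 3 (move(2)): (3, 2) facing left
shorter routes all fall short; 3 is best.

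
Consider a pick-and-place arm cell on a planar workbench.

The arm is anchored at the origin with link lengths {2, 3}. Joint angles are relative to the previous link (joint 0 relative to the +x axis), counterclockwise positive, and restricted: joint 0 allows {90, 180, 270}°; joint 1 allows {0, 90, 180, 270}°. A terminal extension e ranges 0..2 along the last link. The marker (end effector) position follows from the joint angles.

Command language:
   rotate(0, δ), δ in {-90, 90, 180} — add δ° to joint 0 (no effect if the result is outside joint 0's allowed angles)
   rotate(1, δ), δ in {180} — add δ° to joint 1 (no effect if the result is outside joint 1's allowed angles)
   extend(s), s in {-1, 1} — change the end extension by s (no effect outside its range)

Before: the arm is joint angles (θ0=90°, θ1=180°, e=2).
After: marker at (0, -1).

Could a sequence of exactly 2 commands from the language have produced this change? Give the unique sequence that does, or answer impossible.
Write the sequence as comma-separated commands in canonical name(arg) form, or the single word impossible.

extend(-1), extend(-1)

initial: joint angles (θ0=90°, θ1=180°, e=2)
t=1 extend(-1) ⇒ joint angles (θ0=90°, θ1=180°, e=1)
t=2 extend(-1) ⇒ joint angles (θ0=90°, θ1=180°, e=0)
no other 2-command option fits: unique.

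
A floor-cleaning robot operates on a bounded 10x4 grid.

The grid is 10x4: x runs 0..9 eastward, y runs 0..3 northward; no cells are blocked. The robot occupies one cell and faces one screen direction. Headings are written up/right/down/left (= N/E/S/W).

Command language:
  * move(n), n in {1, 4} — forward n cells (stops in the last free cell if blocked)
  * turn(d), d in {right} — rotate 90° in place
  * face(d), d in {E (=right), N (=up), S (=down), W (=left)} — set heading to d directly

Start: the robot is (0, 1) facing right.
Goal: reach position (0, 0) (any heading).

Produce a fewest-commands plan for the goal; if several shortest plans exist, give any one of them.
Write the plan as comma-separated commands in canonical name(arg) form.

t0: (0, 1) facing right
t=1 turn(right) ⇒ (0, 1) facing down
t=2 move(1) ⇒ (0, 0) facing down
shorter routes all fall short; 2 is best.

turn(right), move(1)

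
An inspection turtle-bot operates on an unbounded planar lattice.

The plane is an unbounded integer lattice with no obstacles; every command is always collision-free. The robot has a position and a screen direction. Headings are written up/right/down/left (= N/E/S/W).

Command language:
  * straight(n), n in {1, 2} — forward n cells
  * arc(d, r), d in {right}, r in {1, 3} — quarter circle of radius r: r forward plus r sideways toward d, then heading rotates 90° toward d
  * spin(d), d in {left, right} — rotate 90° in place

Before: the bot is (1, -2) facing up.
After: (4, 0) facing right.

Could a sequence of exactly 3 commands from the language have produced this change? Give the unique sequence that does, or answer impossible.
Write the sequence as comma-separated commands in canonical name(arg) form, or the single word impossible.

key: cell and facing (now E) both changed — the 3 commands mix motion and turning
start: (1, -2) facing up
step 1 (straight(1)): (1, -1) facing up
step 2 (arc(right, 1)): (2, 0) facing right
step 3 (straight(2)): (4, 0) facing right
all 216 alternatives checked — unique.

straight(1), arc(right, 1), straight(2)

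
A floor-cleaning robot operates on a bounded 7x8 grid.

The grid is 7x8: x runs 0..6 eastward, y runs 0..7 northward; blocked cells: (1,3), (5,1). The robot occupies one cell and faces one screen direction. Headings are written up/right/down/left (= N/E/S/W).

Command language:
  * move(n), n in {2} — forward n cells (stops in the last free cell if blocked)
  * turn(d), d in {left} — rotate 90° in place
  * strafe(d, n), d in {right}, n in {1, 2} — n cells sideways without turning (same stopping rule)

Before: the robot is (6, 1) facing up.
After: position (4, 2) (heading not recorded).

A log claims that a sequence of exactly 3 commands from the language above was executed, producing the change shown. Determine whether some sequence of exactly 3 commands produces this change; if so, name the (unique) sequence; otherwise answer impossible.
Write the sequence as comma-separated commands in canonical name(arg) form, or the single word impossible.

key: running move(2) before turn(left) would end elsewhere — order is forced
initial: (6, 1) facing up
1. turn(left) → (6, 1) facing left
2. strafe(right, 1) → (6, 2) facing left
3. move(2) → (4, 2) facing left
all 64 alternatives checked — unique.

turn(left), strafe(right, 1), move(2)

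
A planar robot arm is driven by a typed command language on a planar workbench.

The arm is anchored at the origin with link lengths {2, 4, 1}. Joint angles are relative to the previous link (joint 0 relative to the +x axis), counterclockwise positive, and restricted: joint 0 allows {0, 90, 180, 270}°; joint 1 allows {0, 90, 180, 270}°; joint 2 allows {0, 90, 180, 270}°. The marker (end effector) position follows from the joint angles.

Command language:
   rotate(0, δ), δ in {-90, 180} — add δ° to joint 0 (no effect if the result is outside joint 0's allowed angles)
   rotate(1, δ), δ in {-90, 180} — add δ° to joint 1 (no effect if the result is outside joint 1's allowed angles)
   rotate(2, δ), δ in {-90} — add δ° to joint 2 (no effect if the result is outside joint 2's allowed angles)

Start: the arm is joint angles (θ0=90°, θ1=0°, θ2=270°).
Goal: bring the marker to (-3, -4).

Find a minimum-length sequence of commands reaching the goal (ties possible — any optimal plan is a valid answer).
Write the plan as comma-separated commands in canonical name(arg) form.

begin: joint angles (θ0=90°, θ1=0°, θ2=270°)
1. rotate(0, -90) → joint angles (θ0=0°, θ1=0°, θ2=270°)
2. rotate(1, 180) → joint angles (θ0=0°, θ1=180°, θ2=270°)
3. rotate(1, -90) → joint angles (θ0=0°, θ1=90°, θ2=270°)
4. rotate(0, 180) → joint angles (θ0=180°, θ1=90°, θ2=270°)
nothing shorter than 4 reaches the goal.

rotate(0, -90), rotate(1, 180), rotate(1, -90), rotate(0, 180)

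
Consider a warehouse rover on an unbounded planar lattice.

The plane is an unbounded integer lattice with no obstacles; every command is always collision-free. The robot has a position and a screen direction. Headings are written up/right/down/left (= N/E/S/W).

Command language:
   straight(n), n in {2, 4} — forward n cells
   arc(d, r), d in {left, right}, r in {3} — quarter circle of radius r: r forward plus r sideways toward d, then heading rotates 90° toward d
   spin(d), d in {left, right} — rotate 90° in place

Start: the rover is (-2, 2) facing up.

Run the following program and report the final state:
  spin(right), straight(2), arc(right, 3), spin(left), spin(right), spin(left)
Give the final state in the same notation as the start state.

(3, -1) facing right

start: (-2, 2) facing up
step 1 (spin(right)): (-2, 2) facing right
step 2 (straight(2)): (0, 2) facing right
step 3 (arc(right, 3)): (3, -1) facing down
step 4 (spin(left)): (3, -1) facing right
step 5 (spin(right)): (3, -1) facing down
step 6 (spin(left)): (3, -1) facing right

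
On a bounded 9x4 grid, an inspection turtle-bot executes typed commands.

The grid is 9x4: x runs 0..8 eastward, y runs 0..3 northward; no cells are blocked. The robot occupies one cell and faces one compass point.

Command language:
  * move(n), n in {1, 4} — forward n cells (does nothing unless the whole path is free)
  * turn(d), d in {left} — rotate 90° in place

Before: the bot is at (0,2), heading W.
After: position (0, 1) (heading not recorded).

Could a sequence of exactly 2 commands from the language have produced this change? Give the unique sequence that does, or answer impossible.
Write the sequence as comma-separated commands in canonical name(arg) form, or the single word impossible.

turn(left), move(1)

key: running move(1) before turn(left) would end elsewhere — order is forced
t0: at (0,2), heading W
t=1 turn(left) ⇒ at (0,2), heading S
t=2 move(1) ⇒ at (0,1), heading S
no rival 2-sequence matches.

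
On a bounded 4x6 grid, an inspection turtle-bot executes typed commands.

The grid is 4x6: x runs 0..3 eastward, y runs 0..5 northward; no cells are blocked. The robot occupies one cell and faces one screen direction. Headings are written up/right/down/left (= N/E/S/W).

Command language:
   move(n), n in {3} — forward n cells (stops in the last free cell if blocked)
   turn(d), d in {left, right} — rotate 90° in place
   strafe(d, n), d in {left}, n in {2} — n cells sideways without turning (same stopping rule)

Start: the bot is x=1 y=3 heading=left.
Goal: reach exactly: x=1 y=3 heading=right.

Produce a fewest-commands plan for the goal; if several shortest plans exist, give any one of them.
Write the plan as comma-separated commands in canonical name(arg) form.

turn(right), turn(right)

initial: x=1 y=3 heading=left
[1] after turn(right): x=1 y=3 heading=up
[2] after turn(right): x=1 y=3 heading=right
shorter routes all fall short; 2 is best.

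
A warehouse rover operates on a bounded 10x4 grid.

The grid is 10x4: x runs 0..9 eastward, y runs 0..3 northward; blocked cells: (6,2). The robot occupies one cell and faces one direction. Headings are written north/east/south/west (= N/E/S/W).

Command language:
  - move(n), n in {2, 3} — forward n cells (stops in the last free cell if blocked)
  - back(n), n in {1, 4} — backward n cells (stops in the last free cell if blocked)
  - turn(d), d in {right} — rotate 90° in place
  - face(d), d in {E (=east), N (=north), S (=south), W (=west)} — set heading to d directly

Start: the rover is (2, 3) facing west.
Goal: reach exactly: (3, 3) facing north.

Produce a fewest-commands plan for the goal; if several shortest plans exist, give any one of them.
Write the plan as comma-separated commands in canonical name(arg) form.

from: (2, 3) facing west
1. back(1) → (3, 3) facing west
2. face(N) → (3, 3) facing north
no 1-step plan works, so 2 is optimal.

back(1), face(N)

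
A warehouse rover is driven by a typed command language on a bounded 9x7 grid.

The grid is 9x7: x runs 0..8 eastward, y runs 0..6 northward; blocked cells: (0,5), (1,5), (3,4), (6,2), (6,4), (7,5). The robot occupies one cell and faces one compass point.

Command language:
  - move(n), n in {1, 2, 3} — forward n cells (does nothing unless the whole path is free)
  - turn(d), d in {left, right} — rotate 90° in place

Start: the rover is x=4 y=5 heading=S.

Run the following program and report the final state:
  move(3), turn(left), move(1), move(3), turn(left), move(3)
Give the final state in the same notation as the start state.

x=5 y=5 heading=N

start: x=4 y=5 heading=S
t=1 move(3) ⇒ x=4 y=2 heading=S
t=2 turn(left) ⇒ x=4 y=2 heading=E
t=3 move(1) ⇒ x=5 y=2 heading=E
t=4 move(3) ⇒ x=5 y=2 heading=E
t=5 turn(left) ⇒ x=5 y=2 heading=N
t=6 move(3) ⇒ x=5 y=5 heading=N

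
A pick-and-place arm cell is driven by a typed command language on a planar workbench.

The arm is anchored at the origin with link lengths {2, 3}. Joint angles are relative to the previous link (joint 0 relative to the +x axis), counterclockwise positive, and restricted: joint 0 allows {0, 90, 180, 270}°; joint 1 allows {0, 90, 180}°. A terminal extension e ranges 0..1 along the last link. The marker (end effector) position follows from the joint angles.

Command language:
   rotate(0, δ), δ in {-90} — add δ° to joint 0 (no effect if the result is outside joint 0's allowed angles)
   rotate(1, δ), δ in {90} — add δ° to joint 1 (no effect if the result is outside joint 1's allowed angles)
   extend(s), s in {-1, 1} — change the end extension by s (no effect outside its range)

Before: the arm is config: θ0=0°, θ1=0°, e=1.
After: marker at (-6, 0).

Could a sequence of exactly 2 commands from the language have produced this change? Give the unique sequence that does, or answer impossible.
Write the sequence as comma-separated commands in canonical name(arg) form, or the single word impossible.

initial: config: θ0=0°, θ1=0°, e=1
[1] after rotate(0, -90): config: θ0=270°, θ1=0°, e=1
[2] after rotate(0, -90): config: θ0=180°, θ1=0°, e=1
no other 2-command option fits: unique.

rotate(0, -90), rotate(0, -90)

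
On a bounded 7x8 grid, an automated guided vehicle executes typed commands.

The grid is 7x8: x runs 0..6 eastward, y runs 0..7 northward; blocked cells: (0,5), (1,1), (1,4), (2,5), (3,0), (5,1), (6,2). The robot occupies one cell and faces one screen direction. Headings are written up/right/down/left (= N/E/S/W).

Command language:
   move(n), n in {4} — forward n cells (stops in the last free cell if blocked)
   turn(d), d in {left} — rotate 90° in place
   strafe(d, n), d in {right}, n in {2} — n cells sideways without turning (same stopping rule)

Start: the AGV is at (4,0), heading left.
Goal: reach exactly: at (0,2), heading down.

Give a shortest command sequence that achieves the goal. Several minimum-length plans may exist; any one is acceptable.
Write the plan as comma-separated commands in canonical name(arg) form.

strafe(right, 2), move(4), turn(left)

t0: at (4,0), heading left
t=1 strafe(right, 2) ⇒ at (4,2), heading left
t=2 move(4) ⇒ at (0,2), heading left
t=3 turn(left) ⇒ at (0,2), heading down
nothing shorter than 3 reaches the goal.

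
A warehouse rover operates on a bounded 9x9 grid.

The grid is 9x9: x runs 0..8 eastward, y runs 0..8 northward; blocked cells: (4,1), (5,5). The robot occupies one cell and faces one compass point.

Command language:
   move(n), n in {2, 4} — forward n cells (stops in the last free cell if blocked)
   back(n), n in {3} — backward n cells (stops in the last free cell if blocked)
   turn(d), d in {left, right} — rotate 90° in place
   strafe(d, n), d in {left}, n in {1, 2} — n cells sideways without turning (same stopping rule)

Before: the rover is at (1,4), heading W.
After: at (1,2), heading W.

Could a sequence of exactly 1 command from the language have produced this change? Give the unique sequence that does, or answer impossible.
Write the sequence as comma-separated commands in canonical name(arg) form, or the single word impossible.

key: still facing W — the one step turns nothing
start: at (1,4), heading W
step 1 (strafe(left, 2)): at (1,2), heading W
no rival 1-sequence matches.

strafe(left, 2)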